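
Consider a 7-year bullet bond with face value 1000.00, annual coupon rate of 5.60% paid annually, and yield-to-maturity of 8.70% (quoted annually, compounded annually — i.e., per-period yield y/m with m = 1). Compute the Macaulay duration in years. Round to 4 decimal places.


Answer: Macaulay duration = 5.8740 years

Derivation:
Coupon per period c = face * coupon_rate / m = 56.000000
Periods per year m = 1; per-period yield y/m = 0.087000
Number of cashflows N = 7
Cashflows (t years, CF_t, discount factor 1/(1+y/m)^(m*t), PV):
  t = 1.0000: CF_t = 56.000000, DF = 0.919963, PV = 51.517939
  t = 2.0000: CF_t = 56.000000, DF = 0.846332, PV = 47.394608
  t = 3.0000: CF_t = 56.000000, DF = 0.778595, PV = 43.601296
  t = 4.0000: CF_t = 56.000000, DF = 0.716278, PV = 40.111588
  t = 5.0000: CF_t = 56.000000, DF = 0.658950, PV = 36.901184
  t = 6.0000: CF_t = 56.000000, DF = 0.606209, PV = 33.947732
  t = 7.0000: CF_t = 1056.000000, DF = 0.557690, PV = 588.921093
Price P = sum_t PV_t = 842.395440
Macaulay numerator sum_t t * PV_t:
  t * PV_t at t = 1.0000: 51.517939
  t * PV_t at t = 2.0000: 94.789217
  t * PV_t at t = 3.0000: 130.803887
  t * PV_t at t = 4.0000: 160.446350
  t * PV_t at t = 5.0000: 184.505922
  t * PV_t at t = 6.0000: 203.686391
  t * PV_t at t = 7.0000: 4122.447652
Macaulay duration D = (sum_t t * PV_t) / P = 4948.197359 / 842.395440 = 5.873960


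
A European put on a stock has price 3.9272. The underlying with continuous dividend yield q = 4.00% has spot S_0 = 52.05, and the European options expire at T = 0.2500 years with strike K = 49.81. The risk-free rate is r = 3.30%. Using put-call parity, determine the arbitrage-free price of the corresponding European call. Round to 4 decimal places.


Put-call parity: C - P = S_0 * exp(-qT) - K * exp(-rT).
S_0 * exp(-qT) = 52.0500 * 0.99004983 = 51.53209385
K * exp(-rT) = 49.8100 * 0.99178394 = 49.40075794
C = P + S*exp(-qT) - K*exp(-rT)
C = 3.9272 + 51.53209385 - 49.40075794 = 6.0585

Answer: Call price = 6.0585


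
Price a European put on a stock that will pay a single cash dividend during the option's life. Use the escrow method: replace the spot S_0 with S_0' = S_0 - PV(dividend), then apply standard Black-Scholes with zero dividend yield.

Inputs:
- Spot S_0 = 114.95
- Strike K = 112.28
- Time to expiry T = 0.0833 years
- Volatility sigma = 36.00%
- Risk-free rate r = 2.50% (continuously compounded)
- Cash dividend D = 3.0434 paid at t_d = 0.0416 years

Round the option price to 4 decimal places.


PV(D) = D * exp(-r * t_d) = 3.0434 * 0.99896054 = 3.04023651
S_0' = S_0 - PV(D) = 114.9500 - 3.04023651 = 111.90976349
d1 = (ln(S_0'/K) + (r + sigma^2/2)*T) / (sigma*sqrt(T)) = 0.04020559
d2 = d1 - sigma*sqrt(T) = -0.06369667
exp(-rT) = 0.99791967
N(-d1) = 0.48396461; N(-d2) = 0.52539412
P = K * exp(-rT) * N(-d2) - S_0' * N(-d1) = 112.2800 * 0.99791967 * 0.52539412 - 111.90976349 * 0.48396461 = 4.7082

Answer: Price = 4.7082


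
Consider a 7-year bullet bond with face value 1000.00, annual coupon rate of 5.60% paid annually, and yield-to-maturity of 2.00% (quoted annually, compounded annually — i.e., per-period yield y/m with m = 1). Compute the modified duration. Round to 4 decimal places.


Coupon per period c = face * coupon_rate / m = 56.000000
Periods per year m = 1; per-period yield y/m = 0.020000
Number of cashflows N = 7
Cashflows (t years, CF_t, discount factor 1/(1+y/m)^(m*t), PV):
  t = 1.0000: CF_t = 56.000000, DF = 0.980392, PV = 54.901961
  t = 2.0000: CF_t = 56.000000, DF = 0.961169, PV = 53.825452
  t = 3.0000: CF_t = 56.000000, DF = 0.942322, PV = 52.770051
  t = 4.0000: CF_t = 56.000000, DF = 0.923845, PV = 51.735344
  t = 5.0000: CF_t = 56.000000, DF = 0.905731, PV = 50.720925
  t = 6.0000: CF_t = 56.000000, DF = 0.887971, PV = 49.726397
  t = 7.0000: CF_t = 1056.000000, DF = 0.870560, PV = 919.311549
Price P = sum_t PV_t = 1232.991678
First compute Macaulay numerator sum_t t * PV_t:
  t * PV_t at t = 1.0000: 54.901961
  t * PV_t at t = 2.0000: 107.650903
  t * PV_t at t = 3.0000: 158.310152
  t * PV_t at t = 4.0000: 206.941375
  t * PV_t at t = 5.0000: 253.604627
  t * PV_t at t = 6.0000: 298.358384
  t * PV_t at t = 7.0000: 6435.180840
Macaulay duration D = 7514.948243 / 1232.991678 = 6.094890
Modified duration = D / (1 + y/m) = 6.094890 / (1 + 0.020000) = 5.975382

Answer: Modified duration = 5.9754


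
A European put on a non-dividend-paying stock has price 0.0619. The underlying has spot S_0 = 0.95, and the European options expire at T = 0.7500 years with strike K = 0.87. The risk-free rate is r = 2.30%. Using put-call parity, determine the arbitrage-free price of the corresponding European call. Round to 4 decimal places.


Put-call parity: C - P = S_0 * exp(-qT) - K * exp(-rT).
S_0 * exp(-qT) = 0.9500 * 1.00000000 = 0.95000000
K * exp(-rT) = 0.8700 * 0.98289793 = 0.85512120
C = P + S*exp(-qT) - K*exp(-rT)
C = 0.0619 + 0.95000000 - 0.85512120 = 0.1568

Answer: Call price = 0.1568


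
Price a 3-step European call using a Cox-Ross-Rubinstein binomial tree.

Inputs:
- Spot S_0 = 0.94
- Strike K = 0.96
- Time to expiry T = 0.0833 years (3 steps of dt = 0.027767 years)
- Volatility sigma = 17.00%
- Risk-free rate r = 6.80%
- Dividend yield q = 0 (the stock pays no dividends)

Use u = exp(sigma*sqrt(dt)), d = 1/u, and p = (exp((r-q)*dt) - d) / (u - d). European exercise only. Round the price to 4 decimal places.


dt = T/N = 0.027767
u = exp(sigma*sqrt(dt)) = 1.028733; d = 1/u = 0.972070
p = (exp((r-q)*dt) - d) / (u - d) = 0.526272
Discount per step: exp(-r*dt) = 0.998114
Stock lattice S(k, i) with i counting down-moves:
  k=0: S(0,0) = 0.9400
  k=1: S(1,0) = 0.9670; S(1,1) = 0.9137
  k=2: S(2,0) = 0.9948; S(2,1) = 0.9400; S(2,2) = 0.8882
  k=3: S(3,0) = 1.0234; S(3,1) = 0.9670; S(3,2) = 0.9137; S(3,3) = 0.8634
Terminal payoffs V(N, i) = max(S_T - K, 0):
  V(3,0) = 0.063377; V(3,1) = 0.007009; V(3,2) = 0.000000; V(3,3) = 0.000000
Backward induction: V(k, i) = exp(-r*dt) * [p * V(k+1, i) + (1-p) * V(k+1, i+1)].
  V(2,0) = exp(-r*dt) * [p*0.063377 + (1-p)*0.007009] = 0.036604
  V(2,1) = exp(-r*dt) * [p*0.007009 + (1-p)*0.000000] = 0.003682
  V(2,2) = exp(-r*dt) * [p*0.000000 + (1-p)*0.000000] = 0.000000
  V(1,0) = exp(-r*dt) * [p*0.036604 + (1-p)*0.003682] = 0.020968
  V(1,1) = exp(-r*dt) * [p*0.003682 + (1-p)*0.000000] = 0.001934
  V(0,0) = exp(-r*dt) * [p*0.020968 + (1-p)*0.001934] = 0.011929

Answer: Price = V(0,0) = 0.0119


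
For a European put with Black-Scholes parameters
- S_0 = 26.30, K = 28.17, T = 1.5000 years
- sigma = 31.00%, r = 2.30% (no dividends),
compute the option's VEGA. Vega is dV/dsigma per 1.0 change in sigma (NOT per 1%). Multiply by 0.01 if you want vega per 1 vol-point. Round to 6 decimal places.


d1 = 0.0997873587; d2 = -0.2798835514
phi(d1) = 0.3969609794; exp(-qT) = 1.0000000000; exp(-rT) = 0.9660883397
Vega = S * exp(-qT) * phi(d1) * sqrt(T) = 26.3000 * 1.0000000000 * 0.3969609794 * 1.2247448714 = 12.786427

Answer: Vega = 12.786427


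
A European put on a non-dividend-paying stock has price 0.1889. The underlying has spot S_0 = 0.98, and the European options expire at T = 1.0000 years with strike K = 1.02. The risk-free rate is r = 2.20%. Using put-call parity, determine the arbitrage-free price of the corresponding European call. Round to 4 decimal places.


Answer: Call price = 0.1711

Derivation:
Put-call parity: C - P = S_0 * exp(-qT) - K * exp(-rT).
S_0 * exp(-qT) = 0.9800 * 1.00000000 = 0.98000000
K * exp(-rT) = 1.0200 * 0.97824024 = 0.99780504
C = P + S*exp(-qT) - K*exp(-rT)
C = 0.1889 + 0.98000000 - 0.99780504 = 0.1711


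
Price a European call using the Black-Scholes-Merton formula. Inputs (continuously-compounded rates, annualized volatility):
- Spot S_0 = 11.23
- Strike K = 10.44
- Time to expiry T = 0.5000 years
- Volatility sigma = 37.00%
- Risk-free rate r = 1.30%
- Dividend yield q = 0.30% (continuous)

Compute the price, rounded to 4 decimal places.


d1 = (ln(S/K) + (r - q + 0.5*sigma^2) * T) / (sigma * sqrt(T)) = 0.42873293
d2 = d1 - sigma * sqrt(T) = 0.16710342
exp(-rT) = 0.99352108; exp(-qT) = 0.99850112
C = S_0 * exp(-qT) * N(d1) - K * exp(-rT) * N(d2)
N(d1) = 0.66594120; N(d2) = 0.56635566
C = 11.2300 * 0.99850112 * 0.66594120 - 10.4400 * 0.99352108 * 0.56635566 = 1.5929

Answer: Price = 1.5929


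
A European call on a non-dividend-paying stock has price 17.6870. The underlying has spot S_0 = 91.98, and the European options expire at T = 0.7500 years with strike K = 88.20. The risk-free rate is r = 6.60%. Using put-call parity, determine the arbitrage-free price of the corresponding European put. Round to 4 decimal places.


Put-call parity: C - P = S_0 * exp(-qT) - K * exp(-rT).
S_0 * exp(-qT) = 91.9800 * 1.00000000 = 91.98000000
K * exp(-rT) = 88.2000 * 0.95170516 = 83.94039495
P = C - S*exp(-qT) + K*exp(-rT)
P = 17.6870 - 91.98000000 + 83.94039495 = 9.6474

Answer: Put price = 9.6474


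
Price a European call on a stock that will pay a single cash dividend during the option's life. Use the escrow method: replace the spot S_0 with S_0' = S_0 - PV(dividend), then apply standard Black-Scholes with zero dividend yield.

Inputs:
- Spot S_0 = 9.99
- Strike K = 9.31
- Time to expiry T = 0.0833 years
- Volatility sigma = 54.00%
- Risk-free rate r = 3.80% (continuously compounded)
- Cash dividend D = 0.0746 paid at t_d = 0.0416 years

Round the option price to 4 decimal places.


Answer: Price = 0.9665

Derivation:
PV(D) = D * exp(-r * t_d) = 0.0746 * 0.99842045 = 0.07448217
S_0' = S_0 - PV(D) = 9.9900 - 0.07448217 = 9.91551783
d1 = (ln(S_0'/K) + (r + sigma^2/2)*T) / (sigma*sqrt(T)) = 0.50253918
d2 = d1 - sigma*sqrt(T) = 0.34668579
exp(-rT) = 0.99683960
N(d1) = 0.69235585; N(d2) = 0.63558631
C = S_0' * N(d1) - K * exp(-rT) * N(d2) = 9.91551783 * 0.69235585 - 9.3100 * 0.99683960 * 0.63558631 = 0.9665


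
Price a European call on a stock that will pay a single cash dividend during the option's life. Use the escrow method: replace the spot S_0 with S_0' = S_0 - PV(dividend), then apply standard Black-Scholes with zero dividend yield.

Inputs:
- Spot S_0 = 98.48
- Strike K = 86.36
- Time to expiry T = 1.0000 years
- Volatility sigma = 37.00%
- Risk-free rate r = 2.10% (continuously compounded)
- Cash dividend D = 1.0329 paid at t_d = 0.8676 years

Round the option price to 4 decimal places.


PV(D) = D * exp(-r * t_d) = 1.0329 * 0.98194537 = 1.01425138
S_0' = S_0 - PV(D) = 98.4800 - 1.01425138 = 97.46574862
d1 = (ln(S_0'/K) + (r + sigma^2/2)*T) / (sigma*sqrt(T)) = 0.56872004
d2 = d1 - sigma*sqrt(T) = 0.19872004
exp(-rT) = 0.97921896
N(d1) = 0.71522693; N(d2) = 0.57875913
C = S_0' * N(d1) - K * exp(-rT) * N(d2) = 97.46574862 * 0.71522693 - 86.3600 * 0.97921896 * 0.57875913 = 20.7672

Answer: Price = 20.7672


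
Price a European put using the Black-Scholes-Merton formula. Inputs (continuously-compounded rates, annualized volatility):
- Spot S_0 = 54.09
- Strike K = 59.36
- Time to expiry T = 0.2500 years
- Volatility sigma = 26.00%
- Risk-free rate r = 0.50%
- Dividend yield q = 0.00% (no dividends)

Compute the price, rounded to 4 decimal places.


Answer: Price = 6.2366

Derivation:
d1 = (ln(S/K) + (r - q + 0.5*sigma^2) * T) / (sigma * sqrt(T)) = -0.64054825
d2 = d1 - sigma * sqrt(T) = -0.77054825
exp(-rT) = 0.99875078; exp(-qT) = 1.00000000
P = K * exp(-rT) * N(-d2) - S_0 * exp(-qT) * N(-d1)
N(-d1) = 0.73909189; N(-d2) = 0.77951263
P = 59.3600 * 0.99875078 * 0.77951263 - 54.0900 * 1.00000000 * 0.73909189 = 6.2366


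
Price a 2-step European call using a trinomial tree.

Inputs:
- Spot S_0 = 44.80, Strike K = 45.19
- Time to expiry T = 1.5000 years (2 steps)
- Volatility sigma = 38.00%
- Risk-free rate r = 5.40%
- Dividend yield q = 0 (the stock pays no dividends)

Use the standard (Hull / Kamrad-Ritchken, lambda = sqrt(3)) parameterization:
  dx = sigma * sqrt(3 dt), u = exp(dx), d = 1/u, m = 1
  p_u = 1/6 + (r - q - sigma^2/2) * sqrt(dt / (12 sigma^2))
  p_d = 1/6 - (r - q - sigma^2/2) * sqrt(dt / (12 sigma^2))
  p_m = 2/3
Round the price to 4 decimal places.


dt = T/N = 0.750000; dx = sigma*sqrt(3*dt) = 0.570000
u = exp(dx) = 1.768267; d = 1/u = 0.565525
p_u = 0.154693, p_m = 0.666667, p_d = 0.178640
Discount per step: exp(-r*dt) = 0.960309
Stock lattice S(k, j) with j the centered position index:
  k=0: S(0,+0) = 44.8000
  k=1: S(1,-1) = 25.3355; S(1,+0) = 44.8000; S(1,+1) = 79.2184
  k=2: S(2,-2) = 14.3279; S(2,-1) = 25.3355; S(2,+0) = 44.8000; S(2,+1) = 79.2184; S(2,+2) = 140.0792
Terminal payoffs V(N, j) = max(S_T - K, 0):
  V(2,-2) = 0.000000; V(2,-1) = 0.000000; V(2,+0) = 0.000000; V(2,+1) = 34.028364; V(2,+2) = 94.889223
Backward induction: V(k, j) = exp(-r*dt) * [p_u * V(k+1, j+1) + p_m * V(k+1, j) + p_d * V(k+1, j-1)]
  V(1,-1) = exp(-r*dt) * [p_u*0.000000 + p_m*0.000000 + p_d*0.000000] = 0.000000
  V(1,+0) = exp(-r*dt) * [p_u*34.028364 + p_m*0.000000 + p_d*0.000000] = 5.055019
  V(1,+1) = exp(-r*dt) * [p_u*94.889223 + p_m*34.028364 + p_d*0.000000] = 35.881254
  V(0,+0) = exp(-r*dt) * [p_u*35.881254 + p_m*5.055019 + p_d*0.000000] = 8.566525

Answer: Price = V(0,0) = 8.5665


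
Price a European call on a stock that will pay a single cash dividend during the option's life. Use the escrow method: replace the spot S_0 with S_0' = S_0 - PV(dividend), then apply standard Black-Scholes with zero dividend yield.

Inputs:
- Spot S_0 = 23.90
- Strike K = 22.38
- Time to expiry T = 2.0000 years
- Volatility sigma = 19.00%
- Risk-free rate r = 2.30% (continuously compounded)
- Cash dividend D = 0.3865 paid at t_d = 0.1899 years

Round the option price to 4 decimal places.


Answer: Price = 3.6182

Derivation:
PV(D) = D * exp(-r * t_d) = 0.3865 * 0.99564182 = 0.38481557
S_0' = S_0 - PV(D) = 23.9000 - 0.38481557 = 23.51518443
d1 = (ln(S_0'/K) + (r + sigma^2/2)*T) / (sigma*sqrt(T)) = 0.48968505
d2 = d1 - sigma*sqrt(T) = 0.22098447
exp(-rT) = 0.95504196
N(d1) = 0.68782161; N(d2) = 0.58744774
C = S_0' * N(d1) - K * exp(-rT) * N(d2) = 23.51518443 * 0.68782161 - 22.3800 * 0.95504196 * 0.58744774 = 3.6182


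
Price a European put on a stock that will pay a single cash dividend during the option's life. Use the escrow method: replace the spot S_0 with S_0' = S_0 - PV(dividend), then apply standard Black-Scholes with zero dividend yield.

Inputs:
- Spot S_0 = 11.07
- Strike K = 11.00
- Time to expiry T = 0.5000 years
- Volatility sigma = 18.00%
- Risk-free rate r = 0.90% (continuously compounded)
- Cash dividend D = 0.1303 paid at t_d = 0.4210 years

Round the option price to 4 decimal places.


PV(D) = D * exp(-r * t_d) = 0.1303 * 0.99621817 = 0.12980723
S_0' = S_0 - PV(D) = 11.0700 - 0.12980723 = 10.94019277
d1 = (ln(S_0'/K) + (r + sigma^2/2)*T) / (sigma*sqrt(T)) = 0.05616113
d2 = d1 - sigma*sqrt(T) = -0.07111809
exp(-rT) = 0.99551011
N(-d1) = 0.47760672; N(-d2) = 0.52834811
P = K * exp(-rT) * N(-d2) - S_0' * N(-d1) = 11.0000 * 0.99551011 * 0.52834811 - 10.94019277 * 0.47760672 = 0.5606

Answer: Price = 0.5606


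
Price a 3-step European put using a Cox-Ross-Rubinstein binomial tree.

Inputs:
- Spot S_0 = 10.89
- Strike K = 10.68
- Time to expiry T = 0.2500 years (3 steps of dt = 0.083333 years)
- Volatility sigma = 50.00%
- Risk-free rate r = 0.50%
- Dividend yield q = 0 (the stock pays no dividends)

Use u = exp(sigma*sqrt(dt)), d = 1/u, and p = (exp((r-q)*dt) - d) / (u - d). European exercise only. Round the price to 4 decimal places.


dt = T/N = 0.083333
u = exp(sigma*sqrt(dt)) = 1.155274; d = 1/u = 0.865596
p = (exp((r-q)*dt) - d) / (u - d) = 0.465417
Discount per step: exp(-r*dt) = 0.999583
Stock lattice S(k, i) with i counting down-moves:
  k=0: S(0,0) = 10.8900
  k=1: S(1,0) = 12.5809; S(1,1) = 9.4263
  k=2: S(2,0) = 14.5344; S(2,1) = 10.8900; S(2,2) = 8.1594
  k=3: S(3,0) = 16.7912; S(3,1) = 12.5809; S(3,2) = 9.4263; S(3,3) = 7.0627
Terminal payoffs V(N, i) = max(K - S_T, 0):
  V(3,0) = 0.000000; V(3,1) = 0.000000; V(3,2) = 1.253665; V(3,3) = 3.617266
Backward induction: V(k, i) = exp(-r*dt) * [p * V(k+1, i) + (1-p) * V(k+1, i+1)].
  V(2,0) = exp(-r*dt) * [p*0.000000 + (1-p)*0.000000] = 0.000000
  V(2,1) = exp(-r*dt) * [p*0.000000 + (1-p)*1.253665] = 0.669909
  V(2,2) = exp(-r*dt) * [p*1.253665 + (1-p)*3.617266] = 2.516158
  V(1,0) = exp(-r*dt) * [p*0.000000 + (1-p)*0.669909] = 0.357973
  V(1,1) = exp(-r*dt) * [p*0.669909 + (1-p)*2.516158] = 1.656192
  V(0,0) = exp(-r*dt) * [p*0.357973 + (1-p)*1.656192] = 1.051541

Answer: Price = V(0,0) = 1.0515


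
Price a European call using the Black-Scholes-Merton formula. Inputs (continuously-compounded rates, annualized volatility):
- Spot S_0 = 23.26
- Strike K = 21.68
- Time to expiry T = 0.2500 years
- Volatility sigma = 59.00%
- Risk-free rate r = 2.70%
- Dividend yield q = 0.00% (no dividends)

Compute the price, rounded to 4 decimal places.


d1 = (ln(S/K) + (r - q + 0.5*sigma^2) * T) / (sigma * sqrt(T)) = 0.40883888
d2 = d1 - sigma * sqrt(T) = 0.11383888
exp(-rT) = 0.99327273; exp(-qT) = 1.00000000
C = S_0 * exp(-qT) * N(d1) - K * exp(-rT) * N(d2)
N(d1) = 0.65867105; N(d2) = 0.54531724
C = 23.2600 * 1.00000000 * 0.65867105 - 21.6800 * 0.99327273 * 0.54531724 = 3.5777

Answer: Price = 3.5777


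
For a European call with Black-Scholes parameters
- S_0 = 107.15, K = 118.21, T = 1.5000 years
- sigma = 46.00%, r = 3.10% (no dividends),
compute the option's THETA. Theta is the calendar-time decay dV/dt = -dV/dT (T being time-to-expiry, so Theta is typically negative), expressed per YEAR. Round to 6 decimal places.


d1 = 0.1898656622; d2 = -0.3735169787
phi(d1) = 0.3918159683; exp(-qT) = 1.0000000000; exp(-rT) = 0.9545645606
Theta = -S*exp(-qT)*phi(d1)*sigma/(2*sqrt(T)) - r*K*exp(-rT)*N(d2) + q*S*exp(-qT)*N(d1)
N(d1) = 0.5752927997; N(d2) = 0.3543818555; sqrt(T) = 1.2247448714
Term 1 = -107.1500 * 1.0000000000 * 0.3918159683 * 0.4600 / (2 * 1.2247448714) = -7.8841796820
Term 2 = -0.0310 * 118.2100 * 0.9545645606 * 0.3543818555 = -1.2396317627
Term 3 = 0 (no dividend yield, q = 0)
Theta = -7.8841796820 + (-1.2396317627) + (0.0000000000) = -9.123811

Answer: Theta = -9.123811


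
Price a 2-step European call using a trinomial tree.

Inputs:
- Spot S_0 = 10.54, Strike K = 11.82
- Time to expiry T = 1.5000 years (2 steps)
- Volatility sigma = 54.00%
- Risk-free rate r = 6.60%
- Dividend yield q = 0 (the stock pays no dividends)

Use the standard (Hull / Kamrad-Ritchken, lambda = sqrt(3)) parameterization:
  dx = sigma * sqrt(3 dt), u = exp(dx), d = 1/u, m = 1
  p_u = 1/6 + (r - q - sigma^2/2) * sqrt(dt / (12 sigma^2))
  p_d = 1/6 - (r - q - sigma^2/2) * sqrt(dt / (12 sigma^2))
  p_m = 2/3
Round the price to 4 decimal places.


dt = T/N = 0.750000; dx = sigma*sqrt(3*dt) = 0.810000
u = exp(dx) = 2.247908; d = 1/u = 0.444858
p_u = 0.129722, p_m = 0.666667, p_d = 0.203611
Discount per step: exp(-r*dt) = 0.951705
Stock lattice S(k, j) with j the centered position index:
  k=0: S(0,+0) = 10.5400
  k=1: S(1,-1) = 4.6888; S(1,+0) = 10.5400; S(1,+1) = 23.6930
  k=2: S(2,-2) = 2.0859; S(2,-1) = 4.6888; S(2,+0) = 10.5400; S(2,+1) = 23.6930; S(2,+2) = 53.2596
Terminal payoffs V(N, j) = max(S_T - K, 0):
  V(2,-2) = 0.000000; V(2,-1) = 0.000000; V(2,+0) = 0.000000; V(2,+1) = 11.872950; V(2,+2) = 41.439572
Backward induction: V(k, j) = exp(-r*dt) * [p_u * V(k+1, j+1) + p_m * V(k+1, j) + p_d * V(k+1, j-1)]
  V(1,-1) = exp(-r*dt) * [p_u*0.000000 + p_m*0.000000 + p_d*0.000000] = 0.000000
  V(1,+0) = exp(-r*dt) * [p_u*11.872950 + p_m*0.000000 + p_d*0.000000] = 1.465802
  V(1,+1) = exp(-r*dt) * [p_u*41.439572 + p_m*11.872950 + p_d*0.000000] = 12.649050
  V(0,+0) = exp(-r*dt) * [p_u*12.649050 + p_m*1.465802 + p_d*0.000000] = 2.491626

Answer: Price = V(0,0) = 2.4916


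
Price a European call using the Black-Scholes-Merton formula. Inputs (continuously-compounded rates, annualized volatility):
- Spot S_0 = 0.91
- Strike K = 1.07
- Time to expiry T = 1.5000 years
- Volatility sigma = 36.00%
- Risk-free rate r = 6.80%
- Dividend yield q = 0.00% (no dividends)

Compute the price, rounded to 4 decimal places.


d1 = (ln(S/K) + (r - q + 0.5*sigma^2) * T) / (sigma * sqrt(T)) = 0.08444088
d2 = d1 - sigma * sqrt(T) = -0.35646727
exp(-rT) = 0.90302955; exp(-qT) = 1.00000000
C = S_0 * exp(-qT) * N(d1) - K * exp(-rT) * N(d2)
N(d1) = 0.53364705; N(d2) = 0.36074533
C = 0.9100 * 1.00000000 * 0.53364705 - 1.0700 * 0.90302955 * 0.36074533 = 0.1371

Answer: Price = 0.1371


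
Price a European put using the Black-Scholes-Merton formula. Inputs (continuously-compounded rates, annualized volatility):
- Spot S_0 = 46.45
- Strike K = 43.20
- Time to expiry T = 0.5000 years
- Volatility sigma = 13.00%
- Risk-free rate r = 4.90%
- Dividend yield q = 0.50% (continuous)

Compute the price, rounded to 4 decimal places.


d1 = (ln(S/K) + (r - q + 0.5*sigma^2) * T) / (sigma * sqrt(T)) = 1.07437772
d2 = d1 - sigma * sqrt(T) = 0.98245384
exp(-rT) = 0.97579769; exp(-qT) = 0.99750312
P = K * exp(-rT) * N(-d2) - S_0 * exp(-qT) * N(-d1)
N(-d1) = 0.14132671; N(-d2) = 0.16293816
P = 43.2000 * 0.97579769 * 0.16293816 - 46.4500 * 0.99750312 * 0.14132671 = 0.3203

Answer: Price = 0.3203


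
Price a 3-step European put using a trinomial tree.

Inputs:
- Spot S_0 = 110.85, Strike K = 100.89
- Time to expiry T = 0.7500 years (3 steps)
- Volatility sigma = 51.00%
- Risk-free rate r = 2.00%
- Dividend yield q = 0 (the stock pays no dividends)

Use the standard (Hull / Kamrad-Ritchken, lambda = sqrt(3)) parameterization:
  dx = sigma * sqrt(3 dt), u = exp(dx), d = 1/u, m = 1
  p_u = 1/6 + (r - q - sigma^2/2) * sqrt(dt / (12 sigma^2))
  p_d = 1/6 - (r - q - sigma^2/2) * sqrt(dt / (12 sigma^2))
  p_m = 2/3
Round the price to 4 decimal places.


dt = T/N = 0.250000; dx = sigma*sqrt(3*dt) = 0.441673
u = exp(dx) = 1.555307; d = 1/u = 0.642960
p_u = 0.135521, p_m = 0.666667, p_d = 0.197812
Discount per step: exp(-r*dt) = 0.995012
Stock lattice S(k, j) with j the centered position index:
  k=0: S(0,+0) = 110.8500
  k=1: S(1,-1) = 71.2721; S(1,+0) = 110.8500; S(1,+1) = 172.4058
  k=2: S(2,-2) = 45.8251; S(2,-1) = 71.2721; S(2,+0) = 110.8500; S(2,+1) = 172.4058; S(2,+2) = 268.1439
  k=3: S(3,-3) = 29.4637; S(3,-2) = 45.8251; S(3,-1) = 71.2721; S(3,+0) = 110.8500; S(3,+1) = 172.4058; S(3,+2) = 268.1439; S(3,+3) = 417.0461
Terminal payoffs V(N, j) = max(K - S_T, 0):
  V(3,-3) = 71.426298; V(3,-2) = 55.064898; V(3,-1) = 29.617898; V(3,+0) = 0.000000; V(3,+1) = 0.000000; V(3,+2) = 0.000000; V(3,+3) = 0.000000
Backward induction: V(k, j) = exp(-r*dt) * [p_u * V(k+1, j+1) + p_m * V(k+1, j) + p_d * V(k+1, j-1)]
  V(2,-2) = exp(-r*dt) * [p_u*29.617898 + p_m*55.064898 + p_d*71.426298] = 54.579207
  V(2,-1) = exp(-r*dt) * [p_u*0.000000 + p_m*29.617898 + p_d*55.064898] = 30.484981
  V(2,+0) = exp(-r*dt) * [p_u*0.000000 + p_m*0.000000 + p_d*29.617898] = 5.829568
  V(2,+1) = exp(-r*dt) * [p_u*0.000000 + p_m*0.000000 + p_d*0.000000] = 0.000000
  V(2,+2) = exp(-r*dt) * [p_u*0.000000 + p_m*0.000000 + p_d*0.000000] = 0.000000
  V(1,-1) = exp(-r*dt) * [p_u*5.829568 + p_m*30.484981 + p_d*54.579207] = 31.750645
  V(1,+0) = exp(-r*dt) * [p_u*0.000000 + p_m*5.829568 + p_d*30.484981] = 9.867228
  V(1,+1) = exp(-r*dt) * [p_u*0.000000 + p_m*0.000000 + p_d*5.829568] = 1.147410
  V(0,+0) = exp(-r*dt) * [p_u*1.147410 + p_m*9.867228 + p_d*31.750645] = 12.949413

Answer: Price = V(0,0) = 12.9494


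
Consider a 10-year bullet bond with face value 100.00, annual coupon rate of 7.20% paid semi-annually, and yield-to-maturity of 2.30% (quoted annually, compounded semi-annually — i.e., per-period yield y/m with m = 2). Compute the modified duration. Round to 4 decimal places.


Coupon per period c = face * coupon_rate / m = 3.600000
Periods per year m = 2; per-period yield y/m = 0.011500
Number of cashflows N = 20
Cashflows (t years, CF_t, discount factor 1/(1+y/m)^(m*t), PV):
  t = 0.5000: CF_t = 3.600000, DF = 0.988631, PV = 3.559071
  t = 1.0000: CF_t = 3.600000, DF = 0.977391, PV = 3.518607
  t = 1.5000: CF_t = 3.600000, DF = 0.966279, PV = 3.478603
  t = 2.0000: CF_t = 3.600000, DF = 0.955293, PV = 3.439054
  t = 2.5000: CF_t = 3.600000, DF = 0.944432, PV = 3.399954
  t = 3.0000: CF_t = 3.600000, DF = 0.933694, PV = 3.361299
  t = 3.5000: CF_t = 3.600000, DF = 0.923079, PV = 3.323084
  t = 4.0000: CF_t = 3.600000, DF = 0.912584, PV = 3.285303
  t = 4.5000: CF_t = 3.600000, DF = 0.902209, PV = 3.247951
  t = 5.0000: CF_t = 3.600000, DF = 0.891951, PV = 3.211025
  t = 5.5000: CF_t = 3.600000, DF = 0.881810, PV = 3.174518
  t = 6.0000: CF_t = 3.600000, DF = 0.871785, PV = 3.138426
  t = 6.5000: CF_t = 3.600000, DF = 0.861873, PV = 3.102744
  t = 7.0000: CF_t = 3.600000, DF = 0.852075, PV = 3.067468
  t = 7.5000: CF_t = 3.600000, DF = 0.842387, PV = 3.032593
  t = 8.0000: CF_t = 3.600000, DF = 0.832810, PV = 2.998115
  t = 8.5000: CF_t = 3.600000, DF = 0.823341, PV = 2.964029
  t = 9.0000: CF_t = 3.600000, DF = 0.813981, PV = 2.930330
  t = 9.5000: CF_t = 3.600000, DF = 0.804726, PV = 2.897014
  t = 10.0000: CF_t = 103.600000, DF = 0.795577, PV = 82.421785
Price P = sum_t PV_t = 143.550972
First compute Macaulay numerator sum_t t * PV_t:
  t * PV_t at t = 0.5000: 1.779535
  t * PV_t at t = 1.0000: 3.518607
  t * PV_t at t = 1.5000: 5.217904
  t * PV_t at t = 2.0000: 6.878107
  t * PV_t at t = 2.5000: 8.499885
  t * PV_t at t = 3.0000: 10.083898
  t * PV_t at t = 3.5000: 11.630793
  t * PV_t at t = 4.0000: 13.141211
  t * PV_t at t = 4.5000: 14.615781
  t * PV_t at t = 5.0000: 16.055123
  t * PV_t at t = 5.5000: 17.459847
  t * PV_t at t = 6.0000: 18.830554
  t * PV_t at t = 6.5000: 20.167837
  t * PV_t at t = 7.0000: 21.472278
  t * PV_t at t = 7.5000: 22.744451
  t * PV_t at t = 8.0000: 23.984921
  t * PV_t at t = 8.5000: 25.194245
  t * PV_t at t = 9.0000: 26.372970
  t * PV_t at t = 9.5000: 27.521636
  t * PV_t at t = 10.0000: 824.217845
Macaulay duration D = 1119.387430 / 143.550972 = 7.797839
Modified duration = D / (1 + y/m) = 7.797839 / (1 + 0.011500) = 7.709184

Answer: Modified duration = 7.7092


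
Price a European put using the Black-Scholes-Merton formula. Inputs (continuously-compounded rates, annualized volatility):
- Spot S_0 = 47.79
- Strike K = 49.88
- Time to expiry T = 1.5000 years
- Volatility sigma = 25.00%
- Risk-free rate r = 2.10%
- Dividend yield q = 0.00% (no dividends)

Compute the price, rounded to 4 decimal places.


d1 = (ln(S/K) + (r - q + 0.5*sigma^2) * T) / (sigma * sqrt(T)) = 0.11617535
d2 = d1 - sigma * sqrt(T) = -0.19001087
exp(-rT) = 0.96899096; exp(-qT) = 1.00000000
P = K * exp(-rT) * N(-d2) - S_0 * exp(-qT) * N(-d1)
N(-d1) = 0.45375679; N(-d2) = 0.57534969
P = 49.8800 * 0.96899096 * 0.57534969 - 47.7900 * 1.00000000 * 0.45375679 = 6.1235

Answer: Price = 6.1235


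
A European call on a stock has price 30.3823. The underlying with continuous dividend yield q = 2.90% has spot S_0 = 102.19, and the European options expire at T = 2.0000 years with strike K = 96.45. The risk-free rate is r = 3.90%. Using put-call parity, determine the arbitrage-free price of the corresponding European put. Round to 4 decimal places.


Put-call parity: C - P = S_0 * exp(-qT) - K * exp(-rT).
S_0 * exp(-qT) = 102.1900 * 0.94364995 = 96.43158813
K * exp(-rT) = 96.4500 * 0.92496443 = 89.21281894
P = C - S*exp(-qT) + K*exp(-rT)
P = 30.3823 - 96.43158813 + 89.21281894 = 23.1635

Answer: Put price = 23.1635


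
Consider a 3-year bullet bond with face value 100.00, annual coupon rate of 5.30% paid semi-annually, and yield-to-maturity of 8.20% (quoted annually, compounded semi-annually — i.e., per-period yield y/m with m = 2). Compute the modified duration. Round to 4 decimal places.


Coupon per period c = face * coupon_rate / m = 2.650000
Periods per year m = 2; per-period yield y/m = 0.041000
Number of cashflows N = 6
Cashflows (t years, CF_t, discount factor 1/(1+y/m)^(m*t), PV):
  t = 0.5000: CF_t = 2.650000, DF = 0.960615, PV = 2.545629
  t = 1.0000: CF_t = 2.650000, DF = 0.922781, PV = 2.445369
  t = 1.5000: CF_t = 2.650000, DF = 0.886437, PV = 2.349058
  t = 2.0000: CF_t = 2.650000, DF = 0.851524, PV = 2.256540
  t = 2.5000: CF_t = 2.650000, DF = 0.817987, PV = 2.167665
  t = 3.0000: CF_t = 102.650000, DF = 0.785770, PV = 80.659324
Price P = sum_t PV_t = 92.423585
First compute Macaulay numerator sum_t t * PV_t:
  t * PV_t at t = 0.5000: 1.272815
  t * PV_t at t = 1.0000: 2.445369
  t * PV_t at t = 1.5000: 3.523587
  t * PV_t at t = 2.0000: 4.513079
  t * PV_t at t = 2.5000: 5.419163
  t * PV_t at t = 3.0000: 241.977971
Macaulay duration D = 259.151984 / 92.423585 = 2.803959
Modified duration = D / (1 + y/m) = 2.803959 / (1 + 0.041000) = 2.693525

Answer: Modified duration = 2.6935


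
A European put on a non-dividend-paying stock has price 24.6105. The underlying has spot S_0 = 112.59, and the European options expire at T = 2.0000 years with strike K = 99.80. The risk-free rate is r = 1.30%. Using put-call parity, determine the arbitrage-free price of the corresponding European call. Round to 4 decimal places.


Answer: Call price = 39.9619

Derivation:
Put-call parity: C - P = S_0 * exp(-qT) - K * exp(-rT).
S_0 * exp(-qT) = 112.5900 * 1.00000000 = 112.59000000
K * exp(-rT) = 99.8000 * 0.97433509 = 97.23864194
C = P + S*exp(-qT) - K*exp(-rT)
C = 24.6105 + 112.59000000 - 97.23864194 = 39.9619


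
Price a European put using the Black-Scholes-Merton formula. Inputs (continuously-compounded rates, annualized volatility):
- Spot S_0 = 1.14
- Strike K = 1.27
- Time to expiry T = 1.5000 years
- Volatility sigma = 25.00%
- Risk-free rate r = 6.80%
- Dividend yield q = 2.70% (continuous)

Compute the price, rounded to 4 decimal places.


d1 = (ln(S/K) + (r - q + 0.5*sigma^2) * T) / (sigma * sqrt(T)) = 0.00126185
d2 = d1 - sigma * sqrt(T) = -0.30492437
exp(-rT) = 0.90302955; exp(-qT) = 0.96030916
P = K * exp(-rT) * N(-d2) - S_0 * exp(-qT) * N(-d1)
N(-d1) = 0.49949659; N(-d2) = 0.61978812
P = 1.2700 * 0.90302955 * 0.61978812 - 1.1400 * 0.96030916 * 0.49949659 = 0.1640

Answer: Price = 0.1640


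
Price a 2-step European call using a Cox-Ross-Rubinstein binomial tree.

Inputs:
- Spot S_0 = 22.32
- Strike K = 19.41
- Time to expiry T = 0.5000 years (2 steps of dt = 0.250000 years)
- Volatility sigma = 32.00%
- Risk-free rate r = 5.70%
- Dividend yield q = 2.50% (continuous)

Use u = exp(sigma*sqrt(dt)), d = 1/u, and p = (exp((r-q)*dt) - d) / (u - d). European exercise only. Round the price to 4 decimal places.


dt = T/N = 0.250000
u = exp(sigma*sqrt(dt)) = 1.173511; d = 1/u = 0.852144
p = (exp((r-q)*dt) - d) / (u - d) = 0.485079
Discount per step: exp(-r*dt) = 0.985851
Stock lattice S(k, i) with i counting down-moves:
  k=0: S(0,0) = 22.3200
  k=1: S(1,0) = 26.1928; S(1,1) = 19.0198
  k=2: S(2,0) = 30.7375; S(2,1) = 22.3200; S(2,2) = 16.2076
Terminal payoffs V(N, i) = max(S_T - K, 0):
  V(2,0) = 11.327492; V(2,1) = 2.910000; V(2,2) = 0.000000
Backward induction: V(k, i) = exp(-r*dt) * [p * V(k+1, i) + (1-p) * V(k+1, i+1)].
  V(1,0) = exp(-r*dt) * [p*11.327492 + (1-p)*2.910000] = 6.894199
  V(1,1) = exp(-r*dt) * [p*2.910000 + (1-p)*0.000000] = 1.391606
  V(0,0) = exp(-r*dt) * [p*6.894199 + (1-p)*1.391606] = 4.003341

Answer: Price = V(0,0) = 4.0033


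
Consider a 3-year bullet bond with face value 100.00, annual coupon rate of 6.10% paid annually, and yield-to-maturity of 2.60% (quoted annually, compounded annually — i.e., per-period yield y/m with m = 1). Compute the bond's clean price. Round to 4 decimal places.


Answer: Price = 109.9768

Derivation:
Coupon per period c = face * coupon_rate / m = 6.100000
Periods per year m = 1; per-period yield y/m = 0.026000
Number of cashflows N = 3
Cashflows (t years, CF_t, discount factor 1/(1+y/m)^(m*t), PV):
  t = 1.0000: CF_t = 6.100000, DF = 0.974659, PV = 5.945419
  t = 2.0000: CF_t = 6.100000, DF = 0.949960, PV = 5.794755
  t = 3.0000: CF_t = 106.100000, DF = 0.925887, PV = 98.236595
Price P = sum_t PV_t = 109.976770


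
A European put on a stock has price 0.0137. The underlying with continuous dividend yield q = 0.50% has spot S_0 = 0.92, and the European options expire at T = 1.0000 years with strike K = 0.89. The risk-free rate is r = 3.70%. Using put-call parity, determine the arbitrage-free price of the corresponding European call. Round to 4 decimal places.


Answer: Call price = 0.0714

Derivation:
Put-call parity: C - P = S_0 * exp(-qT) - K * exp(-rT).
S_0 * exp(-qT) = 0.9200 * 0.99501248 = 0.91541148
K * exp(-rT) = 0.8900 * 0.96367614 = 0.85767176
C = P + S*exp(-qT) - K*exp(-rT)
C = 0.0137 + 0.91541148 - 0.85767176 = 0.0714


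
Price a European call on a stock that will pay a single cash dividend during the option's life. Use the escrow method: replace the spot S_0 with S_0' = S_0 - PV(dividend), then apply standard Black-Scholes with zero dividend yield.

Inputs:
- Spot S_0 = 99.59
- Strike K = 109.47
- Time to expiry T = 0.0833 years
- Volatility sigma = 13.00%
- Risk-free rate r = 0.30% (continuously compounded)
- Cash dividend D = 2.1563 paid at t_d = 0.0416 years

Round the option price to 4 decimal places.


Answer: Price = 0.0010

Derivation:
PV(D) = D * exp(-r * t_d) = 2.1563 * 0.99987521 = 2.15603091
S_0' = S_0 - PV(D) = 99.5900 - 2.15603091 = 97.43396909
d1 = (ln(S_0'/K) + (r + sigma^2/2)*T) / (sigma*sqrt(T)) = -3.07891902
d2 = d1 - sigma*sqrt(T) = -3.11643928
exp(-rT) = 0.99975013
N(d1) = 0.00103877; N(d2) = 0.00091525
C = S_0' * N(d1) - K * exp(-rT) * N(d2) = 97.43396909 * 0.00103877 - 109.4700 * 0.99975013 * 0.00091525 = 0.0010


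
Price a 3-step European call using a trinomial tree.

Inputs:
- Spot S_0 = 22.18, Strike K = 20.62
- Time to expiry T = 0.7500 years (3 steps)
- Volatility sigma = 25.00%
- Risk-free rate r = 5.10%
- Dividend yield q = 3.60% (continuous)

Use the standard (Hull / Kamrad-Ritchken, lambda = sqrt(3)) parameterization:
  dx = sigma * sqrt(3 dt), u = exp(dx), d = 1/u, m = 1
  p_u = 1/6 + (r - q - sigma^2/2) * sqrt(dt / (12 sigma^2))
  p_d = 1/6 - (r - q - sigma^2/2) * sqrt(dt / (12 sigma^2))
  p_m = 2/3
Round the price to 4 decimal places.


Answer: Price = V(0,0) = 2.8238

Derivation:
dt = T/N = 0.250000; dx = sigma*sqrt(3*dt) = 0.216506
u = exp(dx) = 1.241731; d = 1/u = 0.805327
p_u = 0.157285, p_m = 0.666667, p_d = 0.176049
Discount per step: exp(-r*dt) = 0.987331
Stock lattice S(k, j) with j the centered position index:
  k=0: S(0,+0) = 22.1800
  k=1: S(1,-1) = 17.8622; S(1,+0) = 22.1800; S(1,+1) = 27.5416
  k=2: S(2,-2) = 14.3849; S(2,-1) = 17.8622; S(2,+0) = 22.1800; S(2,+1) = 27.5416; S(2,+2) = 34.1992
  k=3: S(3,-3) = 11.5845; S(3,-2) = 14.3849; S(3,-1) = 17.8622; S(3,+0) = 22.1800; S(3,+1) = 27.5416; S(3,+2) = 34.1992; S(3,+3) = 42.4663
Terminal payoffs V(N, j) = max(S_T - K, 0):
  V(3,-3) = 0.000000; V(3,-2) = 0.000000; V(3,-1) = 0.000000; V(3,+0) = 1.560000; V(3,+1) = 6.921593; V(3,+2) = 13.579249; V(3,+3) = 21.846267
Backward induction: V(k, j) = exp(-r*dt) * [p_u * V(k+1, j+1) + p_m * V(k+1, j) + p_d * V(k+1, j-1)]
  V(2,-2) = exp(-r*dt) * [p_u*0.000000 + p_m*0.000000 + p_d*0.000000] = 0.000000
  V(2,-1) = exp(-r*dt) * [p_u*1.560000 + p_m*0.000000 + p_d*0.000000] = 0.242256
  V(2,+0) = exp(-r*dt) * [p_u*6.921593 + p_m*1.560000 + p_d*0.000000] = 2.101693
  V(2,+1) = exp(-r*dt) * [p_u*13.579249 + p_m*6.921593 + p_d*1.560000] = 6.935841
  V(2,+2) = exp(-r*dt) * [p_u*21.846267 + p_m*13.579249 + p_d*6.921593] = 13.533793
  V(1,-1) = exp(-r*dt) * [p_u*2.101693 + p_m*0.242256 + p_d*0.000000] = 0.485834
  V(1,+0) = exp(-r*dt) * [p_u*6.935841 + p_m*2.101693 + p_d*0.242256] = 2.502567
  V(1,+1) = exp(-r*dt) * [p_u*13.533793 + p_m*6.935841 + p_d*2.101693] = 7.032317
  V(0,+0) = exp(-r*dt) * [p_u*7.032317 + p_m*2.502567 + p_d*0.485834] = 2.823751


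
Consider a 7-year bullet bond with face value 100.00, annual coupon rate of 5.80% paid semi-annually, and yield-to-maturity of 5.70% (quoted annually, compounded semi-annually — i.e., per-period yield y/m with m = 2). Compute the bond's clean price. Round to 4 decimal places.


Answer: Price = 100.5706

Derivation:
Coupon per period c = face * coupon_rate / m = 2.900000
Periods per year m = 2; per-period yield y/m = 0.028500
Number of cashflows N = 14
Cashflows (t years, CF_t, discount factor 1/(1+y/m)^(m*t), PV):
  t = 0.5000: CF_t = 2.900000, DF = 0.972290, PV = 2.819640
  t = 1.0000: CF_t = 2.900000, DF = 0.945347, PV = 2.741507
  t = 1.5000: CF_t = 2.900000, DF = 0.919152, PV = 2.665539
  t = 2.0000: CF_t = 2.900000, DF = 0.893682, PV = 2.591677
  t = 2.5000: CF_t = 2.900000, DF = 0.868917, PV = 2.519861
  t = 3.0000: CF_t = 2.900000, DF = 0.844840, PV = 2.450035
  t = 3.5000: CF_t = 2.900000, DF = 0.821429, PV = 2.382144
  t = 4.0000: CF_t = 2.900000, DF = 0.798667, PV = 2.316134
  t = 4.5000: CF_t = 2.900000, DF = 0.776536, PV = 2.251953
  t = 5.0000: CF_t = 2.900000, DF = 0.755018, PV = 2.189551
  t = 5.5000: CF_t = 2.900000, DF = 0.734096, PV = 2.128878
  t = 6.0000: CF_t = 2.900000, DF = 0.713754, PV = 2.069886
  t = 6.5000: CF_t = 2.900000, DF = 0.693976, PV = 2.012529
  t = 7.0000: CF_t = 102.900000, DF = 0.674745, PV = 69.431289
Price P = sum_t PV_t = 100.570622


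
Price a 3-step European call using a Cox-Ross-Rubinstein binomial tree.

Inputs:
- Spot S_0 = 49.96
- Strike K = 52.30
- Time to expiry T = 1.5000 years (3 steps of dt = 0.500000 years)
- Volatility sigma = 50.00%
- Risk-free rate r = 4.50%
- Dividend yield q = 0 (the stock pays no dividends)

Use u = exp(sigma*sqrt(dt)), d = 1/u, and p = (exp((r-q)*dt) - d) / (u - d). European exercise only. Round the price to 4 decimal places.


Answer: Price = V(0,0) = 13.3230

Derivation:
dt = T/N = 0.500000
u = exp(sigma*sqrt(dt)) = 1.424119; d = 1/u = 0.702189
p = (exp((r-q)*dt) - d) / (u - d) = 0.444041
Discount per step: exp(-r*dt) = 0.977751
Stock lattice S(k, i) with i counting down-moves:
  k=0: S(0,0) = 49.9600
  k=1: S(1,0) = 71.1490; S(1,1) = 35.0813
  k=2: S(2,0) = 101.3246; S(2,1) = 49.9600; S(2,2) = 24.6337
  k=3: S(3,0) = 144.2983; S(3,1) = 71.1490; S(3,2) = 35.0813; S(3,3) = 17.2975
Terminal payoffs V(N, i) = max(S_T - K, 0):
  V(3,0) = 91.998325; V(3,1) = 18.848986; V(3,2) = 0.000000; V(3,3) = 0.000000
Backward induction: V(k, i) = exp(-r*dt) * [p * V(k+1, i) + (1-p) * V(k+1, i+1)].
  V(2,0) = exp(-r*dt) * [p*91.998325 + (1-p)*18.848986] = 50.188235
  V(2,1) = exp(-r*dt) * [p*18.848986 + (1-p)*0.000000] = 8.183501
  V(2,2) = exp(-r*dt) * [p*0.000000 + (1-p)*0.000000] = 0.000000
  V(1,0) = exp(-r*dt) * [p*50.188235 + (1-p)*8.183501] = 26.238260
  V(1,1) = exp(-r*dt) * [p*8.183501 + (1-p)*0.000000] = 3.552960
  V(0,0) = exp(-r*dt) * [p*26.238260 + (1-p)*3.552960] = 13.322991


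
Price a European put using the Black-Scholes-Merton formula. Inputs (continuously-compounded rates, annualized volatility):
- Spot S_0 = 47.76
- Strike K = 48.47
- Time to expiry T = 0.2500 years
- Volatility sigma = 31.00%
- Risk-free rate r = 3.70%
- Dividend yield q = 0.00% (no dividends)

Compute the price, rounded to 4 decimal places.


d1 = (ln(S/K) + (r - q + 0.5*sigma^2) * T) / (sigma * sqrt(T)) = 0.04197367
d2 = d1 - sigma * sqrt(T) = -0.11302633
exp(-rT) = 0.99079265; exp(-qT) = 1.00000000
P = K * exp(-rT) * N(-d2) - S_0 * exp(-qT) * N(-d1)
N(-d1) = 0.48325984; N(-d2) = 0.54499516
P = 48.4700 * 0.99079265 * 0.54499516 - 47.7600 * 1.00000000 * 0.48325984 = 3.0922

Answer: Price = 3.0922


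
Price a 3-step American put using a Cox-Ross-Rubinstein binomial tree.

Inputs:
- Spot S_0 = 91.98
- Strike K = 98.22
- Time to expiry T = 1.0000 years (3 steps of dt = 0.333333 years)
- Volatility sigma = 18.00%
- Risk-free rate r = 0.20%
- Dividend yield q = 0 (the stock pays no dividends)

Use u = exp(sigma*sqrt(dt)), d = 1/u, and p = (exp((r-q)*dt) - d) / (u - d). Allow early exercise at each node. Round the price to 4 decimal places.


dt = T/N = 0.333333
u = exp(sigma*sqrt(dt)) = 1.109515; d = 1/u = 0.901295
p = (exp((r-q)*dt) - d) / (u - d) = 0.477245
Discount per step: exp(-r*dt) = 0.999334
Stock lattice S(k, i) with i counting down-moves:
  k=0: S(0,0) = 91.9800
  k=1: S(1,0) = 102.0532; S(1,1) = 82.9011
  k=2: S(2,0) = 113.2296; S(2,1) = 91.9800; S(2,2) = 74.7183
  k=3: S(3,0) = 125.6299; S(3,1) = 102.0532; S(3,2) = 82.9011; S(3,3) = 67.3432
Terminal payoffs V(N, i) = max(K - S_T, 0):
  V(3,0) = 0.000000; V(3,1) = 0.000000; V(3,2) = 15.318918; V(3,3) = 30.876794
Backward induction: V(k, i) = exp(-r*dt) * [p * V(k+1, i) + (1-p) * V(k+1, i+1)]; then take max(V_cont, immediate exercise) for American.
  V(2,0) = exp(-r*dt) * [p*0.000000 + (1-p)*0.000000] = 0.000000; exercise = 0.000000; V(2,0) = max -> 0.000000
  V(2,1) = exp(-r*dt) * [p*0.000000 + (1-p)*15.318918] = 8.002698; exercise = 6.240000; V(2,1) = max -> 8.002698
  V(2,2) = exp(-r*dt) * [p*15.318918 + (1-p)*30.876794] = 23.436240; exercise = 23.501698; V(2,2) = max -> 23.501698
  V(1,0) = exp(-r*dt) * [p*0.000000 + (1-p)*8.002698] = 4.180659; exercise = 0.000000; V(1,0) = max -> 4.180659
  V(1,1) = exp(-r*dt) * [p*8.002698 + (1-p)*23.501698] = 16.094139; exercise = 15.318918; V(1,1) = max -> 16.094139
  V(0,0) = exp(-r*dt) * [p*4.180659 + (1-p)*16.094139] = 10.401549; exercise = 6.240000; V(0,0) = max -> 10.401549

Answer: Price = V(0,0) = 10.4015
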